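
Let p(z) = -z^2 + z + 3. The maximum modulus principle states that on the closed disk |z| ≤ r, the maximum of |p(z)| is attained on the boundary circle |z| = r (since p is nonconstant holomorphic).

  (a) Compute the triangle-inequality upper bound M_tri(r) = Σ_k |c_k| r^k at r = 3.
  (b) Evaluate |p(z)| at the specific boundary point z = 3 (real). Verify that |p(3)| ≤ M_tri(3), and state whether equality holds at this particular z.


Coefficients: c_0 = 3, c_1 = 1, c_2 = -1. Radius r = 3.
Part (a). Triangle bound: M_tri(r) = Σ_k |c_k| r^k
  = |3|·3^0 + |1|·3^1 + |-1|·3^2
  = 3 + 3 + 9 = 15.
This bounds M(r) := max_{|z|=r} |p(z)| from above; equality holds iff all terms c_k z^k can be made to align in phase at a single z on |z|=r.
Part (b). At z = 3 (real, on the circle |z| = r):
  p(3) = (3)·3^0 + (1)·3^1 + (-1)·3^2 = -3.
  |p(3)| = 3.
Check: |p(3)| = 3 ≤ 15 = M_tri(3). ✓ Equality does not hold at z = 3 (the coefficients have mixed signs, so the terms do not all align in phase there).

M_tri(3) = 15; |p(3)| = 3; equality at z=3: no.


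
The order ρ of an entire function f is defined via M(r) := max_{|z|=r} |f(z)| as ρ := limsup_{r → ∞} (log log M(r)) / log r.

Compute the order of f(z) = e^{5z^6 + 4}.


|e^{5z^6 + 4}| = e^{Re(5·z^6) + 4} ≤ e^{5|z|^6 + 4} = e^{5r^6 + 4} on |z| = r, so ρ ≤ 6. Choosing z on |z|=r so that 5·z^6 is real positive (always possible by picking arg z appropriately) gives |f(z)| = e^{5r^6 + 4}, matching the bound. The additive constant 4 does not affect log log M(r) ~ 6·log r. Hence ρ = 6.
Therefore ρ = 6.

Order ρ = 6.


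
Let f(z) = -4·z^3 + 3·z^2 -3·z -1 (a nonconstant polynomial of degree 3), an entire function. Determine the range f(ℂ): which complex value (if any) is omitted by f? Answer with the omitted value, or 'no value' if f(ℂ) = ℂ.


Little Picard bounds the complement of f(ℂ) to at most one point.
For every w ∈ ℂ, the equation p(z) − w = 0 is a nonconstant polynomial in z and hence has at least one root by the fundamental theorem of algebra. So p is surjective onto ℂ, omitting no value.

Omitted value: no value.


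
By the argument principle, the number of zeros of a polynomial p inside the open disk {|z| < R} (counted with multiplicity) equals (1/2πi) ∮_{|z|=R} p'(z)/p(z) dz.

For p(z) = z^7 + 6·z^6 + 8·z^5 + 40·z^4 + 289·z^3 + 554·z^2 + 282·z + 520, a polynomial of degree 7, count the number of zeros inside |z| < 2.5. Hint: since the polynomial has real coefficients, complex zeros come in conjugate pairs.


The zeros of p are: (2 + 3i), (2 - 3i), (-3 + 1i), (-3 - 1i), -4, (0 + 1i), (0 - 1i).
Their magnitudes are: 3.606, 3.606, 3.162, 3.162, 4, 1, 1.
Zeros with |z| < R = 2.5: (0 + 1i), (0 - 1i).
Count = 2.
By the argument principle, (1/2πi) ∮_{|z|=R} p'(z)/p(z) dz equals exactly this count.

Number of zeros inside |z| < 2.5: 2.


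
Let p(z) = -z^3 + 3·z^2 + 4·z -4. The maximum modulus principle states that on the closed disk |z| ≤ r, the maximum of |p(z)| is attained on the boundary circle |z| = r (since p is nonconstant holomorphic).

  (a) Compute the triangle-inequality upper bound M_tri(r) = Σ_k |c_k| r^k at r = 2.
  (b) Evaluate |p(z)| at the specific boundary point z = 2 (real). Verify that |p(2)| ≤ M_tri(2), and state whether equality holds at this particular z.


Coefficients: c_0 = -4, c_1 = 4, c_2 = 3, c_3 = -1. Radius r = 2.
Part (a). Triangle bound: M_tri(r) = Σ_k |c_k| r^k
  = |-4|·2^0 + |4|·2^1 + |3|·2^2 + |-1|·2^3
  = 4 + 8 + 12 + 8 = 32.
This bounds M(r) := max_{|z|=r} |p(z)| from above; equality holds iff all terms c_k z^k can be made to align in phase at a single z on |z|=r.
Part (b). At z = 2 (real, on the circle |z| = r):
  p(2) = (-4)·2^0 + (4)·2^1 + (3)·2^2 + (-1)·2^3 = 8.
  |p(2)| = 8.
Check: |p(2)| = 8 ≤ 32 = M_tri(2). ✓ Equality does not hold at z = 2 (the coefficients have mixed signs, so the terms do not all align in phase there).

M_tri(2) = 32; |p(2)| = 8; equality at z=2: no.


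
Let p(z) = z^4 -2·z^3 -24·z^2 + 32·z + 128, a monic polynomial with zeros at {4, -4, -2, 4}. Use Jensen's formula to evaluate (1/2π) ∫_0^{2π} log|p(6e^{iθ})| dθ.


Zeros: -4, -2, 4, 4; r = 6.
Inside |z| < r: -4, -2, 4, 4. Outside (|z| ≥ r): ∅.
p(0) = 128, so log|p(0)| = log(128) = 4.8520.
Apply Jensen: I(r) = log|p(0)| + Σ_k log(r/|z_k|), summed over zeros inside |z| < r.
  log(r/|z_k|) for z_k = 4: log(6/4) = 0.4055
  log(r/|z_k|) for z_k = -4: log(6/4) = 0.4055
  log(r/|z_k|) for z_k = -2: log(6/2) = 1.0986
  log(r/|z_k|) for z_k = 4: log(6/4) = 0.4055
Sum over inside zeros: 2.3150.
I(r) = log|p(0)| + (inside sum) = 4.8520 + 2.3150 = 7.1670.
Closed form (all zeros inside, monic): I(r) = n·log(r) = 4·log(6) = 7.1670. ✓

I(r) ≈ 7.1670.


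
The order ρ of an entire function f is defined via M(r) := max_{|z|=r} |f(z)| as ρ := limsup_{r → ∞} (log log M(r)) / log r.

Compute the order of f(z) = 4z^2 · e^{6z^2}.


M(r) = max_{|z|=r} |4|·|z|^2·|e^{6z^2}| = 4·r^2 · e^{6r^2} (the factors attain their maxima compatibly on |z|=r). Then log M(r) = log 4 + 2·log r + 6r^2, dominated by the last term, so log log M(r) ~ 2·log r. The polynomial factor 4z^2 contributes only a log r term and does not affect the order. ρ = 2.
Therefore ρ = 2.

Order ρ = 2.


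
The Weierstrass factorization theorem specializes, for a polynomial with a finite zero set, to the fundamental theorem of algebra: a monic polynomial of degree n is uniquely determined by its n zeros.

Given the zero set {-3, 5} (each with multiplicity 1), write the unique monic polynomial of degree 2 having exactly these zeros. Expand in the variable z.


The polynomial is p(z) = ∏_{α ∈ S} (z − α), where S = {-3, 5}.
Expanding the product yields: p(z) = z^2 -2·z -15.
The resulting polynomial has degree 2 and real coefficients as required.

p(z) = z^2 -2·z -15.


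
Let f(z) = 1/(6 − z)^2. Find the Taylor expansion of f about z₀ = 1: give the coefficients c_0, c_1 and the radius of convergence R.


Let w = z − z₀, so z = z₀ + w.
Then 6 − z = 6 − (z₀ + w) = (6 − z₀) − w = 5 − w.
f(z) = 1/(5 − w)^2 = (1/(5)^2) · (1 − w/(5))^{−2}.
By the binomial series (1−u)^{−2} = Σ_{n≥0} C(n+1, 1) u^n for |u|<1, with u = w/(5):
  c_n = C(n+1, 1) / (5)^(n+2).
  c_0 = 1/(5)^2 = 1/25.
  c_1 = 2/(5)^3 = 2/125.
The series is valid for |w/d| < 1, i.e. |z − z₀| < |d|.
Radius of convergence: R = |6 − z₀| = |5| = 5 (distance from z₀ to the singularity z = 6).

c_0 = 1/25, c_1 = 2/125; R = 5.


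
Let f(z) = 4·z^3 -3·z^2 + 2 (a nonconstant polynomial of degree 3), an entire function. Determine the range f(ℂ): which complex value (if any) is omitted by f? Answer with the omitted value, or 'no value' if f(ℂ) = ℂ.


Little Picard bounds the complement of f(ℂ) to at most one point.
For every w ∈ ℂ, the equation p(z) − w = 0 is a nonconstant polynomial in z and hence has at least one root by the fundamental theorem of algebra. So p is surjective onto ℂ, omitting no value.

Omitted value: no value.


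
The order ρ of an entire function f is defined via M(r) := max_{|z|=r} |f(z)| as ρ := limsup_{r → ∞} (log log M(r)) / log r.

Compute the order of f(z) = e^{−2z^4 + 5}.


|e^{−2z^4 + 5}| = e^{Re(-2·z^4) + 5} ≤ e^{2|z|^4 + 5} = e^{2r^4 + 5} on |z| = r, so ρ ≤ 4. Choosing z on |z|=r so that -2·z^4 is real positive (always possible by picking arg z appropriately) gives |f(z)| = e^{2r^4 + 5}, matching the bound. The additive constant 5 does not affect log log M(r) ~ 4·log r. Hence ρ = 4.
Therefore ρ = 4.

Order ρ = 4.


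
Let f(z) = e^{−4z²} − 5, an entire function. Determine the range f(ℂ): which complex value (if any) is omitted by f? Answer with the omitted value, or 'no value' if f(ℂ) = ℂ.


Little Picard bounds the complement of f(ℂ) to at most one point.
The exponent g(z) = −4z² is a nonconstant polynomial, hence surjective onto ℂ. So e^{g(z)} takes every value in {e^w : w ∈ ℂ} = ℂ ∖ {0}. Adding -5 shifts the range to ℂ ∖ {-5}. f omits exactly -5.

Omitted value: -5.


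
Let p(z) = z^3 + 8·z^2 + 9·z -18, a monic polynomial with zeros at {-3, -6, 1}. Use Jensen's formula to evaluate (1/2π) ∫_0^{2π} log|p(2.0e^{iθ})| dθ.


Zeros: -6, -3, 1; r = 2.0.
Inside |z| < r: 1. Outside (|z| ≥ r): -6, -3.
p(0) = -18, so log|p(0)| = log(18) = 2.8904.
Apply Jensen: I(r) = log|p(0)| + Σ_k log(r/|z_k|), summed over zeros inside |z| < r.
  log(r/|z_k|) for z_k = 1: log(2.0/1) = 0.6931
  Outside zeros (-6, -3) contribute nothing to the Jensen sum.
Sum over inside zeros: 0.6931.
I(r) = log|p(0)| + (inside sum) = 2.8904 + 0.6931 = 3.5835.
Note: since some zeros are outside |z| ≤ r, the simplified n·log(r) form does NOT apply — only the inside zeros contribute.

I(r) ≈ 3.5835.


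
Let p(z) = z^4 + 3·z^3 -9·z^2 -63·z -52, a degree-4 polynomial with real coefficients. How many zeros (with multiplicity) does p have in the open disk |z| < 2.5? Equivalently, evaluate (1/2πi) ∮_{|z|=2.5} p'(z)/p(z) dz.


The zeros of p are: (-3 + 2i), (-3 - 2i), -1, 4.
Their magnitudes are: 3.606, 3.606, 1, 4.
Zeros with |z| < R = 2.5: -1.
Count = 1.
By the argument principle, (1/2πi) ∮_{|z|=R} p'(z)/p(z) dz equals exactly this count.

Number of zeros inside |z| < 2.5: 1.


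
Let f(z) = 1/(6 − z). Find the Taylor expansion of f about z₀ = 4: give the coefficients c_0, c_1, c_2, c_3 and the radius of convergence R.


Let w = z − z₀, so z = z₀ + w.
Then 6 − z = 6 − (z₀ + w) = (6 − z₀) − w = 2 − w.
f(z) = 1/(2 − w) = (1/(2)) · 1/(1 − w/(2)) = Σ_{n≥0} w^n / (2)^(n+1).
So c_n = 1/(2)^(n+1):
  c_0 = 1/(2)^1 = 1/2.
  c_1 = 1/(2)^2 = 1/4.
  c_2 = 1/(2)^3 = 1/8.
  c_3 = 1/(2)^4 = 1/16.
The series is valid for |w/d| < 1, i.e. |z − z₀| < |d|.
Radius of convergence: R = |6 − z₀| = |2| = 2 (distance from z₀ to the singularity z = 6).

c_0 = 1/2, c_1 = 1/4, c_2 = 1/8, c_3 = 1/16; R = 2.


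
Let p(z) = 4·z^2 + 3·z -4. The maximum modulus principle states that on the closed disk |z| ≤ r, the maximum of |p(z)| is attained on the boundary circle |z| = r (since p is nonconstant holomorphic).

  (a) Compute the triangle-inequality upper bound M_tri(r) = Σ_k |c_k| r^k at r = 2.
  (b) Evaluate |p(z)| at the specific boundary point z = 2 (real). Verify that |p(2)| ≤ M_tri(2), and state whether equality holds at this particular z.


Coefficients: c_0 = -4, c_1 = 3, c_2 = 4. Radius r = 2.
Part (a). Triangle bound: M_tri(r) = Σ_k |c_k| r^k
  = |-4|·2^0 + |3|·2^1 + |4|·2^2
  = 4 + 6 + 16 = 26.
This bounds M(r) := max_{|z|=r} |p(z)| from above; equality holds iff all terms c_k z^k can be made to align in phase at a single z on |z|=r.
Part (b). At z = 2 (real, on the circle |z| = r):
  p(2) = (-4)·2^0 + (3)·2^1 + (4)·2^2 = 18.
  |p(2)| = 18.
Check: |p(2)| = 18 ≤ 26 = M_tri(2). ✓ Equality does not hold at z = 2 (the coefficients have mixed signs, so the terms do not all align in phase there).

M_tri(2) = 26; |p(2)| = 18; equality at z=2: no.


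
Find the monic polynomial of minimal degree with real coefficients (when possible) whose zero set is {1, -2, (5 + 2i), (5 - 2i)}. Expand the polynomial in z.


The polynomial is p(z) = ∏_{α ∈ S} (z − α), where S = {1, -2, (5 + 2i), (5 - 2i)}.
Expanding the product yields: p(z) = z^4 -9·z^3 + 17·z^2 + 49·z -58.
Note conjugate pairs combine to real quadratics: (z − (5+2i))(z − (5−2i)) = z² − 10z + 29.
The resulting polynomial has degree 4 and real coefficients as required.

p(z) = z^4 -9·z^3 + 17·z^2 + 49·z -58.


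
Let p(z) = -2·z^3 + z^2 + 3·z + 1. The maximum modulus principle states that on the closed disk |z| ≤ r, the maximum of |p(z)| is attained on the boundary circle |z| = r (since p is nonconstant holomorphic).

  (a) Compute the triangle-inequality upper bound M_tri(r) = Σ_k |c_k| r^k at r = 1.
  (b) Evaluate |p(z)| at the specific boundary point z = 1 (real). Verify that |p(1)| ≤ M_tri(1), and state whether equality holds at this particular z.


Coefficients: c_0 = 1, c_1 = 3, c_2 = 1, c_3 = -2. Radius r = 1.
Part (a). Triangle bound: M_tri(r) = Σ_k |c_k| r^k
  = |1|·1^0 + |3|·1^1 + |1|·1^2 + |-2|·1^3
  = 1 + 3 + 1 + 2 = 7.
This bounds M(r) := max_{|z|=r} |p(z)| from above; equality holds iff all terms c_k z^k can be made to align in phase at a single z on |z|=r.
Part (b). At z = 1 (real, on the circle |z| = r):
  p(1) = (1)·1^0 + (3)·1^1 + (1)·1^2 + (-2)·1^3 = 3.
  |p(1)| = 3.
Check: |p(1)| = 3 ≤ 7 = M_tri(1). ✓ Equality does not hold at z = 1 (the coefficients have mixed signs, so the terms do not all align in phase there).

M_tri(1) = 7; |p(1)| = 3; equality at z=1: no.


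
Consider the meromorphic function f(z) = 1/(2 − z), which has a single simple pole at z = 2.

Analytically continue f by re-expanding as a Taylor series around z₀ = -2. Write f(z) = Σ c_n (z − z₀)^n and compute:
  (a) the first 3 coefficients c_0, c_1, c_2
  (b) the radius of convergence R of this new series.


Let w = z − z₀, so z = z₀ + w.
Then 2 − z = 2 − (z₀ + w) = (2 − z₀) − w = 4 − w.
f(z) = 1/(4 − w) = (1/(4)) · 1/(1 − w/(4)) = Σ_{n≥0} w^n / (4)^(n+1).
So c_n = 1/(4)^(n+1):
  c_0 = 1/(4)^1 = 1/4.
  c_1 = 1/(4)^2 = 1/16.
  c_2 = 1/(4)^3 = 1/64.
The series is valid for |w/d| < 1, i.e. |z − z₀| < |d|.
Radius of convergence: R = |2 − z₀| = |4| = 4 (distance from z₀ to the singularity z = 2).

c_0 = 1/4, c_1 = 1/16, c_2 = 1/64; R = 4.


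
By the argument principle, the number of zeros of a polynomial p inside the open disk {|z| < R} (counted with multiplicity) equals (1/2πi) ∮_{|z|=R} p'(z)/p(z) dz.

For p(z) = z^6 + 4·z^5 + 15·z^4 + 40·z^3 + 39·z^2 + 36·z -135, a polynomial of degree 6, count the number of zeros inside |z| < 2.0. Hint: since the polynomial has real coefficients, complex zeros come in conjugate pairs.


The zeros of p are: 1, -3, (-1 + 2i), (-1 - 2i), (0 + 3i), (0 - 3i).
Their magnitudes are: 1, 3, 2.236, 2.236, 3, 3.
Zeros with |z| < R = 2.0: 1.
Count = 1.
By the argument principle, (1/2πi) ∮_{|z|=R} p'(z)/p(z) dz equals exactly this count.

Number of zeros inside |z| < 2.0: 1.


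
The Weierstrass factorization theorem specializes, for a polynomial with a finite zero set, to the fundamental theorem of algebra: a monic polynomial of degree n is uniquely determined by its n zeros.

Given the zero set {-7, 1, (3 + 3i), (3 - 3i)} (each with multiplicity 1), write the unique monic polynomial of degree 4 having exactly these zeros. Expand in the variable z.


The polynomial is p(z) = ∏_{α ∈ S} (z − α), where S = {-7, 1, (3 + 3i), (3 - 3i)}.
Expanding the product yields: p(z) = z^4 -25·z^2 + 150·z -126.
Note conjugate pairs combine to real quadratics: (z − (3+3i))(z − (3−3i)) = z² − 6z + 18.
The resulting polynomial has degree 4 and real coefficients as required.

p(z) = z^4 -25·z^2 + 150·z -126.


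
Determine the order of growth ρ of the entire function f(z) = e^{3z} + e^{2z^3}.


Each summand is entire of order 1 and 3 respectively (as in the single-exponential case). The order of a sum is at most the max of the orders, so ρ ≤ 3. For the lower bound: on |z|=r choose arg z so that 2z^3 is real positive; then |e^{2z^3}| = e^{2r^3} while |e^{3z}| ≤ e^{3r^1} = o(e^{2r^3}). So |f| ≥ e^{2r^3}(1 − o(1)) and ρ ≥ 3. Hence ρ = max(1, 3) = 3.
Therefore ρ = 3.

Order ρ = 3.


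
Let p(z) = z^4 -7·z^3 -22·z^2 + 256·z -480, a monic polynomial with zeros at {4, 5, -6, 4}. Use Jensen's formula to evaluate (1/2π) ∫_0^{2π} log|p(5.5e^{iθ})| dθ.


Zeros: -6, 4, 4, 5; r = 5.5.
Inside |z| < r: 4, 4, 5. Outside (|z| ≥ r): -6.
p(0) = -480, so log|p(0)| = log(480) = 6.1738.
Apply Jensen: I(r) = log|p(0)| + Σ_k log(r/|z_k|), summed over zeros inside |z| < r.
  log(r/|z_k|) for z_k = 4: log(5.5/4) = 0.3185
  log(r/|z_k|) for z_k = 5: log(5.5/5) = 0.0953
  log(r/|z_k|) for z_k = 4: log(5.5/4) = 0.3185
  Outside zeros (-6) contribute nothing to the Jensen sum.
Sum over inside zeros: 0.7322.
I(r) = log|p(0)| + (inside sum) = 6.1738 + 0.7322 = 6.9060.
Note: since some zeros are outside |z| ≤ r, the simplified n·log(r) form does NOT apply — only the inside zeros contribute.

I(r) ≈ 6.9060.


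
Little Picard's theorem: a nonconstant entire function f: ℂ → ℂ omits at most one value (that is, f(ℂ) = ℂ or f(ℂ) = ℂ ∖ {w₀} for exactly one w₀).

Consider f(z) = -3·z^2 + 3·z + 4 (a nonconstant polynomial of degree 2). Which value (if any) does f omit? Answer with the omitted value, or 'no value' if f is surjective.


Little Picard bounds the complement of f(ℂ) to at most one point.
For every w ∈ ℂ, the equation p(z) − w = 0 is a nonconstant polynomial in z and hence has at least one root by the fundamental theorem of algebra. So p is surjective onto ℂ, omitting no value.

Omitted value: no value.


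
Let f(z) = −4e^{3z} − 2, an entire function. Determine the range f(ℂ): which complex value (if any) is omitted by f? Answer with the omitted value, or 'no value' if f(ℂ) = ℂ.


Little Picard bounds the complement of f(ℂ) to at most one point.
e^{3z} is never zero on ℂ, so -4·e^{3z} takes every value in ℂ ∖ {0}. Adding -2 shifts the range to ℂ ∖ {-2}. Thus f omits exactly the value -2.

Omitted value: -2.


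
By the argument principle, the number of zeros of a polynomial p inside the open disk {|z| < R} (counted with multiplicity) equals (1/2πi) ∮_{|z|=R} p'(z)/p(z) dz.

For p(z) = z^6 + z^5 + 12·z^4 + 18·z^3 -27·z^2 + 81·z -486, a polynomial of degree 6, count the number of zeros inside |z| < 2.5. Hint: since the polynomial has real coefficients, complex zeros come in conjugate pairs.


The zeros of p are: (0 + 3i), (0 - 3i), 2, (0 + 3i), (0 - 3i), -3.
Their magnitudes are: 3, 3, 2, 3, 3, 3.
Zeros with |z| < R = 2.5: 2.
Count = 1.
By the argument principle, (1/2πi) ∮_{|z|=R} p'(z)/p(z) dz equals exactly this count.

Number of zeros inside |z| < 2.5: 1.


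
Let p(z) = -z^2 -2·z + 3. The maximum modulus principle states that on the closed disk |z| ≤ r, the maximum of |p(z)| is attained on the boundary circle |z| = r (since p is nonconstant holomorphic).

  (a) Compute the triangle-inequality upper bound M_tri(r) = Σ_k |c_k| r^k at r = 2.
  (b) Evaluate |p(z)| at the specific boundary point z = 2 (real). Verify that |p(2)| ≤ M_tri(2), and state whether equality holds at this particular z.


Coefficients: c_0 = 3, c_1 = -2, c_2 = -1. Radius r = 2.
Part (a). Triangle bound: M_tri(r) = Σ_k |c_k| r^k
  = |3|·2^0 + |-2|·2^1 + |-1|·2^2
  = 3 + 4 + 4 = 11.
This bounds M(r) := max_{|z|=r} |p(z)| from above; equality holds iff all terms c_k z^k can be made to align in phase at a single z on |z|=r.
Part (b). At z = 2 (real, on the circle |z| = r):
  p(2) = (3)·2^0 + (-2)·2^1 + (-1)·2^2 = -5.
  |p(2)| = 5.
Check: |p(2)| = 5 ≤ 11 = M_tri(2). ✓ Equality does not hold at z = 2 (the coefficients have mixed signs, so the terms do not all align in phase there).

M_tri(2) = 11; |p(2)| = 5; equality at z=2: no.


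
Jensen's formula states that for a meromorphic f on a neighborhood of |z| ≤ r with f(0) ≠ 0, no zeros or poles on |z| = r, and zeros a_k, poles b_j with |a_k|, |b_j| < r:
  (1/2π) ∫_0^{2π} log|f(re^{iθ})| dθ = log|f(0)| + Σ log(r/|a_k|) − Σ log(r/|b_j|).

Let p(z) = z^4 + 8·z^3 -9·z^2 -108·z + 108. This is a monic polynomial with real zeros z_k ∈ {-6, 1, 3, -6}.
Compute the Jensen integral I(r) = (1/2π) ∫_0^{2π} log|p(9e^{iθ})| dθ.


Zeros: -6, -6, 1, 3; r = 9.
Inside |z| < r: -6, -6, 1, 3. Outside (|z| ≥ r): ∅.
p(0) = 108, so log|p(0)| = log(108) = 4.6821.
Apply Jensen: I(r) = log|p(0)| + Σ_k log(r/|z_k|), summed over zeros inside |z| < r.
  log(r/|z_k|) for z_k = -6: log(9/6) = 0.4055
  log(r/|z_k|) for z_k = 1: log(9/1) = 2.1972
  log(r/|z_k|) for z_k = 3: log(9/3) = 1.0986
  log(r/|z_k|) for z_k = -6: log(9/6) = 0.4055
Sum over inside zeros: 4.1068.
I(r) = log|p(0)| + (inside sum) = 4.6821 + 4.1068 = 8.7889.
Closed form (all zeros inside, monic): I(r) = n·log(r) = 4·log(9) = 8.7889. ✓

I(r) ≈ 8.7889.


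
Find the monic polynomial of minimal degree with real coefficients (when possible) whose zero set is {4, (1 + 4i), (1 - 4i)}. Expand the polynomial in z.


The polynomial is p(z) = ∏_{α ∈ S} (z − α), where S = {4, (1 + 4i), (1 - 4i)}.
Expanding the product yields: p(z) = z^3 -6·z^2 + 25·z -68.
Note conjugate pairs combine to real quadratics: (z − (1+4i))(z − (1−4i)) = z² − 2z + 17.
The resulting polynomial has degree 3 and real coefficients as required.

p(z) = z^3 -6·z^2 + 25·z -68.


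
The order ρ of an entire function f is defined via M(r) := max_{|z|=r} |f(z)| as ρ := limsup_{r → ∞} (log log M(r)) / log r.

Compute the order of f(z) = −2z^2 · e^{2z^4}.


M(r) = max_{|z|=r} |-2|·|z|^2·|e^{2z^4}| = 2·r^2 · e^{2r^4} (the factors attain their maxima compatibly on |z|=r). Then log M(r) = log 2 + 2·log r + 2r^4, dominated by the last term, so log log M(r) ~ 4·log r. The polynomial factor -2z^2 contributes only a log r term and does not affect the order. ρ = 4.
Therefore ρ = 4.

Order ρ = 4.


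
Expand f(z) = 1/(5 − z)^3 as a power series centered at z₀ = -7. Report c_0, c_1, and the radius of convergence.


Let w = z − z₀, so z = z₀ + w.
Then 5 − z = 5 − (z₀ + w) = (5 − z₀) − w = 12 − w.
f(z) = 1/(12 − w)^3 = (1/(12)^3) · (1 − w/(12))^{−3}.
By the binomial series (1−u)^{−3} = Σ_{n≥0} C(n+2, 2) u^n for |u|<1, with u = w/(12):
  c_n = C(n+2, 2) / (12)^(n+3).
  c_0 = 1/(12)^3 = 1/1728.
  c_1 = 3/(12)^4 = 1/6912.
The series is valid for |w/d| < 1, i.e. |z − z₀| < |d|.
Radius of convergence: R = |5 − z₀| = |12| = 12 (distance from z₀ to the singularity z = 5).

c_0 = 1/1728, c_1 = 1/6912; R = 12.


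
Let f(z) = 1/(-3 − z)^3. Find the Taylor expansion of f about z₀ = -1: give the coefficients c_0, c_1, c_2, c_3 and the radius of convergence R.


Let w = z − z₀, so z = z₀ + w.
Then -3 − z = -3 − (z₀ + w) = (-3 − z₀) − w = -2 − w.
f(z) = 1/(-2 − w)^3 = (1/(-2)^3) · (1 − w/(-2))^{−3}.
By the binomial series (1−u)^{−3} = Σ_{n≥0} C(n+2, 2) u^n for |u|<1, with u = w/(-2):
  c_n = C(n+2, 2) / (-2)^(n+3).
  c_0 = 1/(-2)^3 = -1/8.
  c_1 = 3/(-2)^4 = 3/16.
  c_2 = 6/(-2)^5 = -3/16.
  c_3 = 10/(-2)^6 = 5/32.
The series is valid for |w/d| < 1, i.e. |z − z₀| < |d|.
Radius of convergence: R = |-3 − z₀| = |-2| = 2 (distance from z₀ to the singularity z = -3).

c_0 = -1/8, c_1 = 3/16, c_2 = -3/16, c_3 = 5/32; R = 2.


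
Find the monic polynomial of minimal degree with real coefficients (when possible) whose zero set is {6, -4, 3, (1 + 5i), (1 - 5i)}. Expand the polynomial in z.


The polynomial is p(z) = ∏_{α ∈ S} (z − α), where S = {6, -4, 3, (1 + 5i), (1 - 5i)}.
Expanding the product yields: p(z) = z^5 -7·z^4 + 18·z^3 -22·z^2 -612·z + 1872.
Note conjugate pairs combine to real quadratics: (z − (1+5i))(z − (1−5i)) = z² − 2z + 26.
The resulting polynomial has degree 5 and real coefficients as required.

p(z) = z^5 -7·z^4 + 18·z^3 -22·z^2 -612·z + 1872.


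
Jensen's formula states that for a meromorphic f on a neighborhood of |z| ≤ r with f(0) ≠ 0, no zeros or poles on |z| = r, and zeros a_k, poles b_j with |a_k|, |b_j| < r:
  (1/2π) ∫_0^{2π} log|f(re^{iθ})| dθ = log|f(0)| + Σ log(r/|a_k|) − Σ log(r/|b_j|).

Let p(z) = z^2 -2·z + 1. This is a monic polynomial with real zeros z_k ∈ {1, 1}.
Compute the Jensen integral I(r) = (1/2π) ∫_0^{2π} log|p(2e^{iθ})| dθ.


Zeros: 1, 1; r = 2.
Inside |z| < r: 1, 1. Outside (|z| ≥ r): ∅.
p(0) = 1, so log|p(0)| = log(1) = 0.0000.
Apply Jensen: I(r) = log|p(0)| + Σ_k log(r/|z_k|), summed over zeros inside |z| < r.
  log(r/|z_k|) for z_k = 1: log(2/1) = 0.6931
  log(r/|z_k|) for z_k = 1: log(2/1) = 0.6931
Sum over inside zeros: 1.3863.
I(r) = log|p(0)| + (inside sum) = 0.0000 + 1.3863 = 1.3863.
Closed form (all zeros inside, monic): I(r) = n·log(r) = 2·log(2) = 1.3863. ✓

I(r) ≈ 1.3863.


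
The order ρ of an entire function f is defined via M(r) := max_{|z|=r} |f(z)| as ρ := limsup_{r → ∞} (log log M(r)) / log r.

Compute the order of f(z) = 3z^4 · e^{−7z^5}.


M(r) = max_{|z|=r} |3|·|z|^4·|e^{−7z^5}| = 3·r^4 · e^{7r^5} (the factors attain their maxima compatibly on |z|=r). Then log M(r) = log 3 + 4·log r + 7r^5, dominated by the last term, so log log M(r) ~ 5·log r. The polynomial factor 3z^4 contributes only a log r term and does not affect the order. ρ = 5.
Therefore ρ = 5.

Order ρ = 5.


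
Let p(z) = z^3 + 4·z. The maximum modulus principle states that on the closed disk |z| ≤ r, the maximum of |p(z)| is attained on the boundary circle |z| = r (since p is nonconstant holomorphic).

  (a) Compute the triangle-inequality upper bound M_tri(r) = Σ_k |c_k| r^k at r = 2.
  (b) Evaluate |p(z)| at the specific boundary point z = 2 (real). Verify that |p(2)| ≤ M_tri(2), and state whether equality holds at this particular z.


Coefficients: c_0 = 0, c_1 = 4, c_2 = 0, c_3 = 1. Radius r = 2.
Part (a). Triangle bound: M_tri(r) = Σ_k |c_k| r^k
  = |0|·2^0 + |4|·2^1 + |0|·2^2 + |1|·2^3
  = 0 + 8 + 0 + 8 = 16.
This bounds M(r) := max_{|z|=r} |p(z)| from above; equality holds iff all terms c_k z^k can be made to align in phase at a single z on |z|=r.
Part (b). At z = 2 (real, on the circle |z| = r):
  p(2) = (0)·2^0 + (4)·2^1 + (0)·2^2 + (1)·2^3 = 16.
  |p(2)| = 16.
Since all nonzero coefficients share the same sign, |p(2)| = 16 = M_tri(2); the triangle bound is attained at z = 2, so in fact M(r) = 16.

M_tri(2) = 16; |p(2)| = 16; equality at z=2: yes.


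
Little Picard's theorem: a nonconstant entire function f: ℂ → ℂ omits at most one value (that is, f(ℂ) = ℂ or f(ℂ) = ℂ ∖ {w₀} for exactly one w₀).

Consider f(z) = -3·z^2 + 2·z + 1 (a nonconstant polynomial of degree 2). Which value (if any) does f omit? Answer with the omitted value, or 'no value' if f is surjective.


Little Picard bounds the complement of f(ℂ) to at most one point.
For every w ∈ ℂ, the equation p(z) − w = 0 is a nonconstant polynomial in z and hence has at least one root by the fundamental theorem of algebra. So p is surjective onto ℂ, omitting no value.

Omitted value: no value.


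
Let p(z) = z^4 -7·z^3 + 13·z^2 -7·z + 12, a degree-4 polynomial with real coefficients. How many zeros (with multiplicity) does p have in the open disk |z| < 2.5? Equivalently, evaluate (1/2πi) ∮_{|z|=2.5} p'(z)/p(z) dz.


The zeros of p are: 3, 4, (0 + 1i), (0 - 1i).
Their magnitudes are: 3, 4, 1, 1.
Zeros with |z| < R = 2.5: (0 + 1i), (0 - 1i).
Count = 2.
By the argument principle, (1/2πi) ∮_{|z|=R} p'(z)/p(z) dz equals exactly this count.

Number of zeros inside |z| < 2.5: 2.


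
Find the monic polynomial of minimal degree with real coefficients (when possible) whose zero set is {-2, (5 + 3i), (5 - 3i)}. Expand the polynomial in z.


The polynomial is p(z) = ∏_{α ∈ S} (z − α), where S = {-2, (5 + 3i), (5 - 3i)}.
Expanding the product yields: p(z) = z^3 -8·z^2 + 14·z + 68.
Note conjugate pairs combine to real quadratics: (z − (5+3i))(z − (5−3i)) = z² − 10z + 34.
The resulting polynomial has degree 3 and real coefficients as required.

p(z) = z^3 -8·z^2 + 14·z + 68.


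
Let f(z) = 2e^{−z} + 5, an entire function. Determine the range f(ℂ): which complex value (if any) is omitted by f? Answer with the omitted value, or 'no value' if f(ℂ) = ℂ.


Little Picard bounds the complement of f(ℂ) to at most one point.
e^{−z} is never zero on ℂ, so 2·e^{−z} takes every value in ℂ ∖ {0}. Adding 5 shifts the range to ℂ ∖ {5}. Thus f omits exactly the value 5.

Omitted value: 5.


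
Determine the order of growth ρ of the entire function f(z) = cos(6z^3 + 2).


Write cos(w) = (e^{iw} ± e^{−iw})/(2 or 2i), so |cos(w)| ≤ e^{|w|}. With w = 6z^3 + 2, |w| ≤ 6r^3 + 2 on |z|=r, giving M(r) ≤ e^{6r^3 + 2} and ρ ≤ 3. For the lower bound, choose z on |z|=r with 6z^3 purely imaginary of modulus 6r^3; then |cos(6z^3 + 2)| grows like e^{6r^3}/2, so ρ ≥ 3. Hence ρ = 3.
Therefore ρ = 3.

Order ρ = 3.


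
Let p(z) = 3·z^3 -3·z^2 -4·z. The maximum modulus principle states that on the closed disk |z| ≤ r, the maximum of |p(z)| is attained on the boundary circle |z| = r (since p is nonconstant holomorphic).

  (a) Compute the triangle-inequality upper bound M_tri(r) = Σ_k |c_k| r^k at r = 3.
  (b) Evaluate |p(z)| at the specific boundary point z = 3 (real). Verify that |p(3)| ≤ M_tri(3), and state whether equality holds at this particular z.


Coefficients: c_0 = 0, c_1 = -4, c_2 = -3, c_3 = 3. Radius r = 3.
Part (a). Triangle bound: M_tri(r) = Σ_k |c_k| r^k
  = |0|·3^0 + |-4|·3^1 + |-3|·3^2 + |3|·3^3
  = 0 + 12 + 27 + 81 = 120.
This bounds M(r) := max_{|z|=r} |p(z)| from above; equality holds iff all terms c_k z^k can be made to align in phase at a single z on |z|=r.
Part (b). At z = 3 (real, on the circle |z| = r):
  p(3) = (0)·3^0 + (-4)·3^1 + (-3)·3^2 + (3)·3^3 = 42.
  |p(3)| = 42.
Check: |p(3)| = 42 ≤ 120 = M_tri(3). ✓ Equality does not hold at z = 3 (the coefficients have mixed signs, so the terms do not all align in phase there).

M_tri(3) = 120; |p(3)| = 42; equality at z=3: no.


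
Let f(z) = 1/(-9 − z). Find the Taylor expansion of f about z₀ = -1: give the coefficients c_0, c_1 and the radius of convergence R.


Let w = z − z₀, so z = z₀ + w.
Then -9 − z = -9 − (z₀ + w) = (-9 − z₀) − w = -8 − w.
f(z) = 1/(-8 − w) = (1/(-8)) · 1/(1 − w/(-8)) = Σ_{n≥0} w^n / (-8)^(n+1).
So c_n = 1/(-8)^(n+1):
  c_0 = 1/(-8)^1 = -1/8.
  c_1 = 1/(-8)^2 = 1/64.
The series is valid for |w/d| < 1, i.e. |z − z₀| < |d|.
Radius of convergence: R = |-9 − z₀| = |-8| = 8 (distance from z₀ to the singularity z = -9).

c_0 = -1/8, c_1 = 1/64; R = 8.


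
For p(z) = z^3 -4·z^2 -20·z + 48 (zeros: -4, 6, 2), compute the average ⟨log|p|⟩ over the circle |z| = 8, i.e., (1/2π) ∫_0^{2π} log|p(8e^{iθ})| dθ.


Zeros: -4, 2, 6; r = 8.
Inside |z| < r: -4, 2, 6. Outside (|z| ≥ r): ∅.
p(0) = 48, so log|p(0)| = log(48) = 3.8712.
Apply Jensen: I(r) = log|p(0)| + Σ_k log(r/|z_k|), summed over zeros inside |z| < r.
  log(r/|z_k|) for z_k = -4: log(8/4) = 0.6931
  log(r/|z_k|) for z_k = 6: log(8/6) = 0.2877
  log(r/|z_k|) for z_k = 2: log(8/2) = 1.3863
Sum over inside zeros: 2.3671.
I(r) = log|p(0)| + (inside sum) = 3.8712 + 2.3671 = 6.2383.
Closed form (all zeros inside, monic): I(r) = n·log(r) = 3·log(8) = 6.2383. ✓

I(r) ≈ 6.2383.


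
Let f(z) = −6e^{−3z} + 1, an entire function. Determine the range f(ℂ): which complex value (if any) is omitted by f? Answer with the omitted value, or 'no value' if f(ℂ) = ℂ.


Little Picard bounds the complement of f(ℂ) to at most one point.
e^{−3z} is never zero on ℂ, so -6·e^{−3z} takes every value in ℂ ∖ {0}. Adding 1 shifts the range to ℂ ∖ {1}. Thus f omits exactly the value 1.

Omitted value: 1.


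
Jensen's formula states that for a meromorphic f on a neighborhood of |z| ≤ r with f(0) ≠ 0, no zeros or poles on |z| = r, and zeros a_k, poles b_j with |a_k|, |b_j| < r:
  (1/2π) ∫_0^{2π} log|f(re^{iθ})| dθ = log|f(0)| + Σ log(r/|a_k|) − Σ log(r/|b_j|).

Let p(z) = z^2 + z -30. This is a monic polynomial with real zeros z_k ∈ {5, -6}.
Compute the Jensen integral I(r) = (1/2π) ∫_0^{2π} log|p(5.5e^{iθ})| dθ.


Zeros: -6, 5; r = 5.5.
Inside |z| < r: 5. Outside (|z| ≥ r): -6.
p(0) = -30, so log|p(0)| = log(30) = 3.4012.
Apply Jensen: I(r) = log|p(0)| + Σ_k log(r/|z_k|), summed over zeros inside |z| < r.
  log(r/|z_k|) for z_k = 5: log(5.5/5) = 0.0953
  Outside zeros (-6) contribute nothing to the Jensen sum.
Sum over inside zeros: 0.0953.
I(r) = log|p(0)| + (inside sum) = 3.4012 + 0.0953 = 3.4965.
Note: since some zeros are outside |z| ≤ r, the simplified n·log(r) form does NOT apply — only the inside zeros contribute.

I(r) ≈ 3.4965.


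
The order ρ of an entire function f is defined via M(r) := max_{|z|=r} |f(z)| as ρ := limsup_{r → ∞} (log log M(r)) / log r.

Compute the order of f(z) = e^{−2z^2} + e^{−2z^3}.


Each summand is entire of order 2 and 3 respectively (as in the single-exponential case). The order of a sum is at most the max of the orders, so ρ ≤ 3. For the lower bound: on |z|=r choose arg z so that -2z^3 is real positive; then |e^{-2z^3}| = e^{2r^3} while |e^{-2z^2}| ≤ e^{2r^2} = o(e^{2r^3}). So |f| ≥ e^{2r^3}(1 − o(1)) and ρ ≥ 3. Hence ρ = max(2, 3) = 3.
Therefore ρ = 3.

Order ρ = 3.


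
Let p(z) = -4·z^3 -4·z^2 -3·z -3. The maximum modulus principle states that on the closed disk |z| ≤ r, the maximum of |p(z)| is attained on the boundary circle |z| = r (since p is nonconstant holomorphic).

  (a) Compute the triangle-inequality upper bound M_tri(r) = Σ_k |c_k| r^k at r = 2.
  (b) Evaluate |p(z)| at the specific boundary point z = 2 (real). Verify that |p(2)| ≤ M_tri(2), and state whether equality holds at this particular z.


Coefficients: c_0 = -3, c_1 = -3, c_2 = -4, c_3 = -4. Radius r = 2.
Part (a). Triangle bound: M_tri(r) = Σ_k |c_k| r^k
  = |-3|·2^0 + |-3|·2^1 + |-4|·2^2 + |-4|·2^3
  = 3 + 6 + 16 + 32 = 57.
This bounds M(r) := max_{|z|=r} |p(z)| from above; equality holds iff all terms c_k z^k can be made to align in phase at a single z on |z|=r.
Part (b). At z = 2 (real, on the circle |z| = r):
  p(2) = (-3)·2^0 + (-3)·2^1 + (-4)·2^2 + (-4)·2^3 = -57.
  |p(2)| = 57.
Since all nonzero coefficients share the same sign, |p(2)| = 57 = M_tri(2); the triangle bound is attained at z = 2, so in fact M(r) = 57.

M_tri(2) = 57; |p(2)| = 57; equality at z=2: yes.


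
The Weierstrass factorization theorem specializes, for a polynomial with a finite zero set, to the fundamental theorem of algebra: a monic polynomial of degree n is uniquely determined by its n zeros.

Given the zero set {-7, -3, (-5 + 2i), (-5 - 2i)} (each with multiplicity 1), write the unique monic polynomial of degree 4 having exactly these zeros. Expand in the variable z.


The polynomial is p(z) = ∏_{α ∈ S} (z − α), where S = {-7, -3, (-5 + 2i), (-5 - 2i)}.
Expanding the product yields: p(z) = z^4 + 20·z^3 + 150·z^2 + 500·z + 609.
Note conjugate pairs combine to real quadratics: (z − (-5+2i))(z − (-5−2i)) = z² + 10z + 29.
The resulting polynomial has degree 4 and real coefficients as required.

p(z) = z^4 + 20·z^3 + 150·z^2 + 500·z + 609.


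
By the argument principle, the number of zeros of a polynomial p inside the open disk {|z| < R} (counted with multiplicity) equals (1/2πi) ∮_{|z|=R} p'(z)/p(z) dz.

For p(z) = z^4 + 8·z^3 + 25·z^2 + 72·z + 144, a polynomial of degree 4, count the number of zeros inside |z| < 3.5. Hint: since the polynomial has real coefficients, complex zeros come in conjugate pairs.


The zeros of p are: -4, (0 + 3i), (0 - 3i), -4.
Their magnitudes are: 4, 3, 3, 4.
Zeros with |z| < R = 3.5: (0 + 3i), (0 - 3i).
Count = 2.
By the argument principle, (1/2πi) ∮_{|z|=R} p'(z)/p(z) dz equals exactly this count.

Number of zeros inside |z| < 3.5: 2.


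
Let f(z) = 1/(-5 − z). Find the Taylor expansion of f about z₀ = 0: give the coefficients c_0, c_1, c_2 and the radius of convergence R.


Let w = z − z₀, so z = z₀ + w.
Then -5 − z = -5 − (z₀ + w) = (-5 − z₀) − w = -5 − w.
f(z) = 1/(-5 − w) = (1/(-5)) · 1/(1 − w/(-5)) = Σ_{n≥0} w^n / (-5)^(n+1).
So c_n = 1/(-5)^(n+1):
  c_0 = 1/(-5)^1 = -1/5.
  c_1 = 1/(-5)^2 = 1/25.
  c_2 = 1/(-5)^3 = -1/125.
The series is valid for |w/d| < 1, i.e. |z − z₀| < |d|.
Radius of convergence: R = |-5 − z₀| = |-5| = 5 (distance from z₀ to the singularity z = -5).

c_0 = -1/5, c_1 = 1/25, c_2 = -1/125; R = 5.


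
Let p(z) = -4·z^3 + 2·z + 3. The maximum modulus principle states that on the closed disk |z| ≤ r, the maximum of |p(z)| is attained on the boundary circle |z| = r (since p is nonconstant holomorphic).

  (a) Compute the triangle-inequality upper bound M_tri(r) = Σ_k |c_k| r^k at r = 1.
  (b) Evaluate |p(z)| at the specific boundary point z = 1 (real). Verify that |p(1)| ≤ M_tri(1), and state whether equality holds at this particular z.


Coefficients: c_0 = 3, c_1 = 2, c_2 = 0, c_3 = -4. Radius r = 1.
Part (a). Triangle bound: M_tri(r) = Σ_k |c_k| r^k
  = |3|·1^0 + |2|·1^1 + |0|·1^2 + |-4|·1^3
  = 3 + 2 + 0 + 4 = 9.
This bounds M(r) := max_{|z|=r} |p(z)| from above; equality holds iff all terms c_k z^k can be made to align in phase at a single z on |z|=r.
Part (b). At z = 1 (real, on the circle |z| = r):
  p(1) = (3)·1^0 + (2)·1^1 + (0)·1^2 + (-4)·1^3 = 1.
  |p(1)| = 1.
Check: |p(1)| = 1 ≤ 9 = M_tri(1). ✓ Equality does not hold at z = 1 (the coefficients have mixed signs, so the terms do not all align in phase there).

M_tri(1) = 9; |p(1)| = 1; equality at z=1: no.


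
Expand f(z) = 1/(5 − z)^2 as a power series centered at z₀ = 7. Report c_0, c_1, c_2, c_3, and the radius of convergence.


Let w = z − z₀, so z = z₀ + w.
Then 5 − z = 5 − (z₀ + w) = (5 − z₀) − w = -2 − w.
f(z) = 1/(-2 − w)^2 = (1/(-2)^2) · (1 − w/(-2))^{−2}.
By the binomial series (1−u)^{−2} = Σ_{n≥0} C(n+1, 1) u^n for |u|<1, with u = w/(-2):
  c_n = C(n+1, 1) / (-2)^(n+2).
  c_0 = 1/(-2)^2 = 1/4.
  c_1 = 2/(-2)^3 = -1/4.
  c_2 = 3/(-2)^4 = 3/16.
  c_3 = 4/(-2)^5 = -1/8.
The series is valid for |w/d| < 1, i.e. |z − z₀| < |d|.
Radius of convergence: R = |5 − z₀| = |-2| = 2 (distance from z₀ to the singularity z = 5).

c_0 = 1/4, c_1 = -1/4, c_2 = 3/16, c_3 = -1/8; R = 2.


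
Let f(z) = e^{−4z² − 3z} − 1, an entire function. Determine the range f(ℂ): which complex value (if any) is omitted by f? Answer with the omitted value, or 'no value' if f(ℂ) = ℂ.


Little Picard bounds the complement of f(ℂ) to at most one point.
The exponent g(z) = −4z² − 3z is a nonconstant polynomial, hence surjective onto ℂ. So e^{g(z)} takes every value in {e^w : w ∈ ℂ} = ℂ ∖ {0}. Adding -1 shifts the range to ℂ ∖ {-1}. f omits exactly -1.

Omitted value: -1.


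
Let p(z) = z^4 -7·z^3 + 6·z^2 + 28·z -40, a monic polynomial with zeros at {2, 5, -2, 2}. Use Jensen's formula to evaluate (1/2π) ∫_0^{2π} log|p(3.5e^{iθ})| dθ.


Zeros: -2, 2, 2, 5; r = 3.5.
Inside |z| < r: -2, 2, 2. Outside (|z| ≥ r): 5.
p(0) = -40, so log|p(0)| = log(40) = 3.6889.
Apply Jensen: I(r) = log|p(0)| + Σ_k log(r/|z_k|), summed over zeros inside |z| < r.
  log(r/|z_k|) for z_k = 2: log(3.5/2) = 0.5596
  log(r/|z_k|) for z_k = -2: log(3.5/2) = 0.5596
  log(r/|z_k|) for z_k = 2: log(3.5/2) = 0.5596
  Outside zeros (5) contribute nothing to the Jensen sum.
Sum over inside zeros: 1.6788.
I(r) = log|p(0)| + (inside sum) = 3.6889 + 1.6788 = 5.3677.
Note: since some zeros are outside |z| ≤ r, the simplified n·log(r) form does NOT apply — only the inside zeros contribute.

I(r) ≈ 5.3677.


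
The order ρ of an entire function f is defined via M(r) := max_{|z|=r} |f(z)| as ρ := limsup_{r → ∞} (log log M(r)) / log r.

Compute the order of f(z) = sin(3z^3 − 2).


Write sin(w) = (e^{iw} ± e^{−iw})/(2 or 2i), so |sin(w)| ≤ e^{|w|}. With w = 3z^3 − 2, |w| ≤ 3r^3 + 2 on |z|=r, giving M(r) ≤ e^{3r^3 + 2} and ρ ≤ 3. For the lower bound, choose z on |z|=r with 3z^3 purely imaginary of modulus 3r^3; then |sin(3z^3 − 2)| grows like e^{3r^3}/2, so ρ ≥ 3. Hence ρ = 3.
Therefore ρ = 3.

Order ρ = 3.


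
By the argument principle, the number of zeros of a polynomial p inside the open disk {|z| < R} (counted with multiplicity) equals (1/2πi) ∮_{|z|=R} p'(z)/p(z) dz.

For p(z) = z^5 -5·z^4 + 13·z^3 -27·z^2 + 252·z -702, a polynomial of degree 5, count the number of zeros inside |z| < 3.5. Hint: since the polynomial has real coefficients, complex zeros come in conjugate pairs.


The zeros of p are: 3, (3 + 3i), (3 - 3i), (-2 + 3i), (-2 - 3i).
Their magnitudes are: 3, 4.243, 4.243, 3.606, 3.606.
Zeros with |z| < R = 3.5: 3.
Count = 1.
By the argument principle, (1/2πi) ∮_{|z|=R} p'(z)/p(z) dz equals exactly this count.

Number of zeros inside |z| < 3.5: 1.
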